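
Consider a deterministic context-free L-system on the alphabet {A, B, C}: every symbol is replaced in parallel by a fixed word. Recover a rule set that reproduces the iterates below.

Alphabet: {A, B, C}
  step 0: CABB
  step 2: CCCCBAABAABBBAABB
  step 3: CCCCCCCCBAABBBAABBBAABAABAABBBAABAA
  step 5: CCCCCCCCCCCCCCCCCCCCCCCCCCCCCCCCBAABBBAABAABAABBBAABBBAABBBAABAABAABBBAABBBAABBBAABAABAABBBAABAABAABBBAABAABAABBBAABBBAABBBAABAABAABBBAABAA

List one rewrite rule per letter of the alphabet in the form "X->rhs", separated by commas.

A->B, B->BAA, C->CC

  step 2 ⇒ step 3: CCCCBAABAABBBAABB ⇒ CC·CC·CC·CC·BAA·B·B·BAA·B·B·BAA·BAA·BAA·B·B·BAA·BAA
    A ↦ B
    B ↦ BAA
    C ↦ CC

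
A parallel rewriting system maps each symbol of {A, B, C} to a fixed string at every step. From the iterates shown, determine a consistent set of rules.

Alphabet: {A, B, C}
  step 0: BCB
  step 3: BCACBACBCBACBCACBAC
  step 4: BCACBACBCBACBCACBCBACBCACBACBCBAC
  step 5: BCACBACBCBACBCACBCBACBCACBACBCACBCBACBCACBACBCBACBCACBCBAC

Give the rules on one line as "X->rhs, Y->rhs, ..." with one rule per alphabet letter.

  step 4 ⇒ step 5: BCACBACBCBACBCACBCBACBCACBACBCBAC ⇒ BC·AC·B·AC·BC·B·AC·BC·AC·BC·B·AC·BC·AC·B·AC·BC·AC·BC·B·AC·BC·AC·B·AC·BC·B·AC·BC·AC·BC·B·AC
    A ↦ B
    B ↦ BC
    C ↦ AC

A->B, B->BC, C->AC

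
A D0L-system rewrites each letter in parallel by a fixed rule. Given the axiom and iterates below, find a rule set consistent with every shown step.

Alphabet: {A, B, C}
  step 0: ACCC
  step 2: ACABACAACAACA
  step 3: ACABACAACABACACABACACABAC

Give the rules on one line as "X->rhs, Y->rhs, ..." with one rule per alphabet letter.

A->AC, B->A, C->AB

  step 2 ⇒ step 3: ACABACAACAACA ⇒ AC·AB·AC·A·AC·AB·AC·AC·AB·AC·AC·AB·AC
    A ↦ AC
    B ↦ A
    C ↦ AB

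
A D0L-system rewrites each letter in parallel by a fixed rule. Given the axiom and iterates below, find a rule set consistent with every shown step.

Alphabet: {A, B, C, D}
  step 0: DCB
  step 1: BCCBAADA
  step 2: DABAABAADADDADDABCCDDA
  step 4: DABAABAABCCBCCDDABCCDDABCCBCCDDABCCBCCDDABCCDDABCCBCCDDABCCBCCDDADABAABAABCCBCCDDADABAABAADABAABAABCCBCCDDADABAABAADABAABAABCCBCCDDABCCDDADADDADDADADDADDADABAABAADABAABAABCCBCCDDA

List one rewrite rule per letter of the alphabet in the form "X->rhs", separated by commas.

  step 1 ⇒ step 2: BCCBAADA ⇒ DA·BAA·BAA·DA·DDA·DDA·BCC·DDA
    A ↦ DDA
    B ↦ DA
    C ↦ BAA
    D ↦ BCC

A->DDA, B->DA, C->BAA, D->BCC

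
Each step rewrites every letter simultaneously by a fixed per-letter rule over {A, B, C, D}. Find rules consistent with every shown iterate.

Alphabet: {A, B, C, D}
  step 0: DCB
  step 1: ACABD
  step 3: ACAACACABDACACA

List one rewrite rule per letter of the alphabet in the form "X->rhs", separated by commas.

A->AC, B->BD, C->A, D->AC

  step 0 ⇒ step 1: DCB ⇒ AC·A·BD
    B ↦ BD
    C ↦ A
    D ↦ AC
    A ↦ AC  (constrained at step 1)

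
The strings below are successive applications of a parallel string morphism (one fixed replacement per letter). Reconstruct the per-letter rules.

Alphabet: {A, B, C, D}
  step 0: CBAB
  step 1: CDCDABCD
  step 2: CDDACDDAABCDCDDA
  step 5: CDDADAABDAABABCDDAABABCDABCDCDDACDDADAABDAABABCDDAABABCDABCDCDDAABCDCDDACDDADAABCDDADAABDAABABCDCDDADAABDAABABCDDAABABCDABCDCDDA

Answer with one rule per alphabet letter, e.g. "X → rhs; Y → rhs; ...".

A->AB, B->CD, C->CD, D->DA

  step 1 ⇒ step 2: CDCDABCD ⇒ CD·DA·CD·DA·AB·CD·CD·DA
    A ↦ AB
    B ↦ CD
    C ↦ CD
    D ↦ DA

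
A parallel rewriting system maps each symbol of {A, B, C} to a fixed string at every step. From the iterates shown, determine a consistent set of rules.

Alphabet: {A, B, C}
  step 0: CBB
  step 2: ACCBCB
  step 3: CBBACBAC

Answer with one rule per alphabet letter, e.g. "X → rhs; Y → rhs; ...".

  step 2 ⇒ step 3: ACCBCB ⇒ C·B·B·AC·B·AC
    A ↦ C
    B ↦ AC
    C ↦ B

A->C, B->AC, C->B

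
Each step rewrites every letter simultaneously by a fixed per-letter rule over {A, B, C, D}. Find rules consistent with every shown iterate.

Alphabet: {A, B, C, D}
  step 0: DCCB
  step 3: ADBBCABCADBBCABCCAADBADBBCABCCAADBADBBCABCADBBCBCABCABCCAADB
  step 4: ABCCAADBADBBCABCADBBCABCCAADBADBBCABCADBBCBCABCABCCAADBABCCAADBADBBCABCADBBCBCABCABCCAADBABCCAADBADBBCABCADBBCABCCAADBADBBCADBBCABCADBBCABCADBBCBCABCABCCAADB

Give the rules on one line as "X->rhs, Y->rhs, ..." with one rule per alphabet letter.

  step 3 ⇒ step 4: ADBBCABCADBBCABCCAADBADBBCABCCAADBADBBCABCADBBCBCABCABCCAADB ⇒ ABC·CA·ADB·ADB·BC·ABC·ADB·BC·ABC·CA·ADB·ADB·BC·ABC·ADB·BC·BC·ABC·ABC·CA·ADB·ABC·CA·ADB·ADB·BC·ABC·ADB·BC·BC·ABC·ABC·CA·ADB·ABC·CA·ADB·ADB·BC·ABC·ADB·BC·ABC·CA·ADB·ADB·BC·ADB·BC·ABC·ADB·BC·ABC·ADB·BC·BC·ABC·ABC·CA·ADB
    A ↦ ABC
    B ↦ ADB
    C ↦ BC
    D ↦ CA

A->ABC, B->ADB, C->BC, D->CA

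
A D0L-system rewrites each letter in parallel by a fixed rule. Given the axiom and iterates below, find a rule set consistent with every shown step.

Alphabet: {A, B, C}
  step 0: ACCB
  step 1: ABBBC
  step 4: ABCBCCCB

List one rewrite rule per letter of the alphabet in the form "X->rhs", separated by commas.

  step 0 ⇒ step 1: ACCB ⇒ AB·B·B·C
    A ↦ AB
    B ↦ C
    C ↦ B

A->AB, B->C, C->B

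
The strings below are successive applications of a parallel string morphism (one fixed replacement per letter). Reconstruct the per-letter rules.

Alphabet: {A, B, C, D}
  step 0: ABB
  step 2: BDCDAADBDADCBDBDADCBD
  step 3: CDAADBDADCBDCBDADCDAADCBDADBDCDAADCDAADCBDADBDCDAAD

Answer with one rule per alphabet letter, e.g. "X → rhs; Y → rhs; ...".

  step 2 ⇒ step 3: BDCDAADBDADCBDBDADCBD ⇒ CDA·AD·BD·AD·CBD·CBD·AD·CDA·AD·CBD·AD·BD·CDA·AD·CDA·AD·CBD·AD·BD·CDA·AD
    A ↦ CBD
    B ↦ CDA
    C ↦ BD
    D ↦ AD

A->CBD, B->CDA, C->BD, D->AD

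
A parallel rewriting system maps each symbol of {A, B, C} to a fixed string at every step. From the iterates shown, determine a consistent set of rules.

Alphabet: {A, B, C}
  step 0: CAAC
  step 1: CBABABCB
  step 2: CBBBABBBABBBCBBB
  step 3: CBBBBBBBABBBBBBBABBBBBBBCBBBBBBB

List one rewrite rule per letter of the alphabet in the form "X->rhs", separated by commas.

  step 2 ⇒ step 3: CBBBABBBABBBCBBB ⇒ CB·BB·BB·BB·AB·BB·BB·BB·AB·BB·BB·BB·CB·BB·BB·BB
    A ↦ AB
    B ↦ BB
    C ↦ CB

A->AB, B->BB, C->CB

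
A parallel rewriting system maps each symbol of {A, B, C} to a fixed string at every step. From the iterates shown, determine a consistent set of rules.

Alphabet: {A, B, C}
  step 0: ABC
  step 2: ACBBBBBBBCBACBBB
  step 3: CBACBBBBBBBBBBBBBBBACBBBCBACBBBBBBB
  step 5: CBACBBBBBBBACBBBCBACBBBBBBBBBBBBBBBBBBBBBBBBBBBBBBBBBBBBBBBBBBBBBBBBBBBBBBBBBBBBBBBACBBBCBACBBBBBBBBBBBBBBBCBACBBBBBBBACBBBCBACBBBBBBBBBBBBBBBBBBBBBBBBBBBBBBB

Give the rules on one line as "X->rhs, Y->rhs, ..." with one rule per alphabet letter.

A->CB, B->BB, C->ACB

  step 2 ⇒ step 3: ACBBBBBBBCBACBBB ⇒ CB·ACB·BB·BB·BB·BB·BB·BB·BB·ACB·BB·CB·ACB·BB·BB·BB
    A ↦ CB
    B ↦ BB
    C ↦ ACB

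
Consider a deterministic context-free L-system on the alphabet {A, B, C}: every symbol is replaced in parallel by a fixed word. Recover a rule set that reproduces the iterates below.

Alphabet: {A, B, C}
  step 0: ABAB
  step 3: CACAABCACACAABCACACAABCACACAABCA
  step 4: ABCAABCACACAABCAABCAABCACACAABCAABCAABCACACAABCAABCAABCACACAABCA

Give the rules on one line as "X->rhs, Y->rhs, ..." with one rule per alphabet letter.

A->CA, B->CA, C->AB

  step 3 ⇒ step 4: CACAABCACACAABCACACAABCACACAABCA ⇒ AB·CA·AB·CA·CA·CA·AB·CA·AB·CA·AB·CA·CA·CA·AB·CA·AB·CA·AB·CA·CA·CA·AB·CA·AB·CA·AB·CA·CA·CA·AB·CA
    A ↦ CA
    B ↦ CA
    C ↦ AB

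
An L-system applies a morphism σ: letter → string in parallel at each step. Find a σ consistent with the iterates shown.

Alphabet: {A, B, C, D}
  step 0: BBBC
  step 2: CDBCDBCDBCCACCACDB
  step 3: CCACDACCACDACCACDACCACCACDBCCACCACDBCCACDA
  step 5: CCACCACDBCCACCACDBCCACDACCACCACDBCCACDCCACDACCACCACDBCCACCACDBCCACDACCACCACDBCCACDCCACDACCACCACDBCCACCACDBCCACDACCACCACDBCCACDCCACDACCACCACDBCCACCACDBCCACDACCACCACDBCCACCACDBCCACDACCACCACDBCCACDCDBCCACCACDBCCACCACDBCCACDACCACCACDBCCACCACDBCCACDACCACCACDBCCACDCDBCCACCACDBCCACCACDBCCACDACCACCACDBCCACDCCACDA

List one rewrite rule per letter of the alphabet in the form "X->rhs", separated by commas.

  step 2 ⇒ step 3: CDBCDBCDBCCACCACDB ⇒ CCA·CD·A·CCA·CD·A·CCA·CD·A·CCA·CCA·CDB·CCA·CCA·CDB·CCA·CD·A
    A ↦ CDB
    B ↦ A
    C ↦ CCA
    D ↦ CD

A->CDB, B->A, C->CCA, D->CD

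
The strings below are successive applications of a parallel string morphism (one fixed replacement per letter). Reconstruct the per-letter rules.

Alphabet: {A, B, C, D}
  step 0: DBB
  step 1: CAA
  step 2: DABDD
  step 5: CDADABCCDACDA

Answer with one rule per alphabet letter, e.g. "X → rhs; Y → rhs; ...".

  step 1 ⇒ step 2: CAA ⇒ DAB·D·D
    A ↦ D
    C ↦ DAB
  step 0 ⇒ step 1: DBB ⇒ C·A·A
    B ↦ A
  step 0 ⇒ step 1: DBB ⇒ C·A·A
    D ↦ C

A->D, B->A, C->DAB, D->C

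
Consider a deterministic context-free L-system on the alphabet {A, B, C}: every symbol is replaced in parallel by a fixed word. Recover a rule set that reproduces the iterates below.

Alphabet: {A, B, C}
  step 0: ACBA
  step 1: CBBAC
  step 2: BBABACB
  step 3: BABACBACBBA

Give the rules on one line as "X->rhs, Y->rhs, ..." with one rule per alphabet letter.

A->C, B->BA, C->B

  step 2 ⇒ step 3: BBABACB ⇒ BA·BA·C·BA·C·B·BA
    A ↦ C
    B ↦ BA
    C ↦ B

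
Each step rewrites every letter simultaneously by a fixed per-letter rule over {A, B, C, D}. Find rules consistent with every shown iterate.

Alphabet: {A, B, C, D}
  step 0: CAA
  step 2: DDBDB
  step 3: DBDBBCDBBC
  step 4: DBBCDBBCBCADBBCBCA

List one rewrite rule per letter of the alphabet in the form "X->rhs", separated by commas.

  step 3 ⇒ step 4: DBDBBCDBBC ⇒ DB·BC·DB·BC·BC·A·DB·BC·BC·A
    B ↦ BC
    C ↦ A
    D ↦ DB
    A ↦ D  (constrained at step 0)

A->D, B->BC, C->A, D->DB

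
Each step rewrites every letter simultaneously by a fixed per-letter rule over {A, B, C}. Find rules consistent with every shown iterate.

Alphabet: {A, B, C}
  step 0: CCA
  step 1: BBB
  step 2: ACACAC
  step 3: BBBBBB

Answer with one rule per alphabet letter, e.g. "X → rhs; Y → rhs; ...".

A->B, B->AC, C->B

  step 2 ⇒ step 3: ACACAC ⇒ B·B·B·B·B·B
    A ↦ B
    C ↦ B
  step 1 ⇒ step 2: BBB ⇒ AC·AC·AC
    B ↦ AC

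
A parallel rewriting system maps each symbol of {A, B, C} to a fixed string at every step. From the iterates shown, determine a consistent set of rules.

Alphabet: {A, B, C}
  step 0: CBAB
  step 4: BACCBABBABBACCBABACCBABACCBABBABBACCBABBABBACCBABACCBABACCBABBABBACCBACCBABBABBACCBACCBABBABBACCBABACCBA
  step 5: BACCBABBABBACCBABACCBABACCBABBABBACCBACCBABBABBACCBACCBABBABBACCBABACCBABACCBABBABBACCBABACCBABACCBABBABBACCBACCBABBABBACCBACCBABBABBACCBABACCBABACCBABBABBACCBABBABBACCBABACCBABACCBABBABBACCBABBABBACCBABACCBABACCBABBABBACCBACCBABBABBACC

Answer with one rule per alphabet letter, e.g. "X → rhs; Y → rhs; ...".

A->CC, B->BA, C->BAB

  step 4 ⇒ step 5: BACCBABBABBACCBABACCBABACCBABBABBACCBABBABBACCBABACCBABACCBABBABBACCBACCBABBABBACCBACCBABBABBACCBABACCBA ⇒ BA·CC·BAB·BAB·BA·CC·BA·BA·CC·BA·BA·CC·BAB·BAB·BA·CC·BA·CC·BAB·BAB·BA·CC·BA·CC·BAB·BAB·BA·CC·BA·BA·CC·BA·BA·CC·BAB·BAB·BA·CC·BA·BA·CC·BA·BA·CC·BAB·BAB·BA·CC·BA·CC·BAB·BAB·BA·CC·BA·CC·BAB·BAB·BA·CC·BA·BA·CC·BA·BA·CC·BAB·BAB·BA·CC·BAB·BAB·BA·CC·BA·BA·CC·BA·BA·CC·BAB·BAB·BA·CC·BAB·BAB·BA·CC·BA·BA·CC·BA·BA·CC·BAB·BAB·BA·CC·BA·CC·BAB·BAB·BA·CC
    A ↦ CC
    B ↦ BA
    C ↦ BAB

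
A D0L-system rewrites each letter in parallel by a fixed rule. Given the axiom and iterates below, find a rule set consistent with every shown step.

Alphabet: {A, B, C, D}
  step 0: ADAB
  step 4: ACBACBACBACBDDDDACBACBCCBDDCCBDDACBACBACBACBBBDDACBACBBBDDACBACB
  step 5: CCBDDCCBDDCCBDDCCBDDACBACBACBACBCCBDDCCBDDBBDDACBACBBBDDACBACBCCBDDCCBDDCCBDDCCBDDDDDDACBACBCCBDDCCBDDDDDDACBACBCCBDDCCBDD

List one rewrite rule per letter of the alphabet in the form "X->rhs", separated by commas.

A->CC, B->DD, C->B, D->ACB

  step 4 ⇒ step 5: ACBACBACBACBDDDDACBACBCCBDDCCBDDACBACBACBACBBBDDACBACBBBDDACBACB ⇒ CC·B·DD·CC·B·DD·CC·B·DD·CC·B·DD·ACB·ACB·ACB·ACB·CC·B·DD·CC·B·DD·B·B·DD·ACB·ACB·B·B·DD·ACB·ACB·CC·B·DD·CC·B·DD·CC·B·DD·CC·B·DD·DD·DD·ACB·ACB·CC·B·DD·CC·B·DD·DD·DD·ACB·ACB·CC·B·DD·CC·B·DD
    A ↦ CC
    B ↦ DD
    C ↦ B
    D ↦ ACB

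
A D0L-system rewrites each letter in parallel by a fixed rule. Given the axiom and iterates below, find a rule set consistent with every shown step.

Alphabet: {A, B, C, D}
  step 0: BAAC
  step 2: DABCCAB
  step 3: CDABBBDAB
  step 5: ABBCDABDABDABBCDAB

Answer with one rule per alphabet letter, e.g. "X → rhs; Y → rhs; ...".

  step 2 ⇒ step 3: DABCCAB ⇒ C·D·AB·B·B·D·AB
    A ↦ D
    B ↦ AB
    C ↦ B
    D ↦ C

A->D, B->AB, C->B, D->C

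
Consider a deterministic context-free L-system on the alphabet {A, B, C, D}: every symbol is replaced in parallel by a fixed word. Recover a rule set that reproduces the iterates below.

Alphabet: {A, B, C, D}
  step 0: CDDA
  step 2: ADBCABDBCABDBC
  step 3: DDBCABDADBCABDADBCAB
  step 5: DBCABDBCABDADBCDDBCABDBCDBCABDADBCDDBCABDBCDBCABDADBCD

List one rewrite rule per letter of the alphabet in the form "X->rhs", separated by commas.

  step 2 ⇒ step 3: ADBCABDBCABDBC ⇒ D·DBC·A·B·D·A·DBC·A·B·D·A·DBC·A·B
    A ↦ D
    B ↦ A
    C ↦ B
    D ↦ DBC

A->D, B->A, C->B, D->DBC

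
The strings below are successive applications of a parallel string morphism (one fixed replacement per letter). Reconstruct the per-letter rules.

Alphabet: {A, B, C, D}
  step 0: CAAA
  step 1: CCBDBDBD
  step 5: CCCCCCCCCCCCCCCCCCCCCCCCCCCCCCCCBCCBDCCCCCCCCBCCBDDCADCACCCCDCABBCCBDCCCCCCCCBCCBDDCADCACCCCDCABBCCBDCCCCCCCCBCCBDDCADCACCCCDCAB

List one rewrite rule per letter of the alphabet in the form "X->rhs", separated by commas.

A->BD, B->DCA, C->CC, D->B

  step 0 ⇒ step 1: CAAA ⇒ CC·BD·BD·BD
    A ↦ BD
    C ↦ CC
    B ↦ DCA  (constrained at step 1)
    D ↦ B  (constrained at step 1)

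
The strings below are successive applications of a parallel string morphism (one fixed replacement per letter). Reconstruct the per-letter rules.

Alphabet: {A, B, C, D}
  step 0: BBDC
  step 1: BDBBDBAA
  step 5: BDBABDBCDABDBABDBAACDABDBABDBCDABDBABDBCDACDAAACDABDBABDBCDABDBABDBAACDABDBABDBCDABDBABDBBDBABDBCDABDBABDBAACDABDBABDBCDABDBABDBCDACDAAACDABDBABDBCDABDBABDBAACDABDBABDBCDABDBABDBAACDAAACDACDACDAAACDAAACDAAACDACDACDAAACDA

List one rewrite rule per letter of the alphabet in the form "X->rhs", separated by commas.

  step 0 ⇒ step 1: BBDC ⇒ BDB·BDB·A·A
    B ↦ BDB
    C ↦ A
    D ↦ A
    A ↦ CDA  (constrained at step 1)

A->CDA, B->BDB, C->A, D->A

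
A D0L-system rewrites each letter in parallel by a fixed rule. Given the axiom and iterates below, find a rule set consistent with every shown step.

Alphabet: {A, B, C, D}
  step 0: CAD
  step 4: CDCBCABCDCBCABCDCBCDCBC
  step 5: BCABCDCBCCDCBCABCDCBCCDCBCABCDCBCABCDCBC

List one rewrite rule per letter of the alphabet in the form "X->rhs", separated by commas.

A->C, B->DC, C->BC, D->A

  step 4 ⇒ step 5: CDCBCABCDCBCABCDCBCDCBC ⇒ BC·A·BC·DC·BC·C·DC·BC·A·BC·DC·BC·C·DC·BC·A·BC·DC·BC·A·BC·DC·BC
    A ↦ C
    B ↦ DC
    C ↦ BC
    D ↦ A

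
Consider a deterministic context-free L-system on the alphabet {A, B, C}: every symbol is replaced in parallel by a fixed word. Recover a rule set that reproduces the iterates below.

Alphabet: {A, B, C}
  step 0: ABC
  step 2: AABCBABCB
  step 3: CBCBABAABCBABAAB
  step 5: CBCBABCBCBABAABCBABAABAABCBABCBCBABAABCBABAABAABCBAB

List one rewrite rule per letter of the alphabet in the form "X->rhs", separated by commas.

  step 2 ⇒ step 3: AABCBABCB ⇒ CB·CB·AB·A·AB·CB·AB·A·AB
    A ↦ CB
    B ↦ AB
    C ↦ A

A->CB, B->AB, C->A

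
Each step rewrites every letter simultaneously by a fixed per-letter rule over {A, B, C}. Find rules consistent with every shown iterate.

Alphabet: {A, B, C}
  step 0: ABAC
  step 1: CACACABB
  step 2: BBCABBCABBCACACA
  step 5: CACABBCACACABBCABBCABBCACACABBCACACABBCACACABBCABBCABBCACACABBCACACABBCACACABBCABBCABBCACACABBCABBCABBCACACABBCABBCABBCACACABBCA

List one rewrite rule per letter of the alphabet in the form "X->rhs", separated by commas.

  step 1 ⇒ step 2: CACACABB ⇒ BB·CA·BB·CA·BB·CA·CA·CA
    A ↦ CA
    B ↦ CA
    C ↦ BB

A->CA, B->CA, C->BB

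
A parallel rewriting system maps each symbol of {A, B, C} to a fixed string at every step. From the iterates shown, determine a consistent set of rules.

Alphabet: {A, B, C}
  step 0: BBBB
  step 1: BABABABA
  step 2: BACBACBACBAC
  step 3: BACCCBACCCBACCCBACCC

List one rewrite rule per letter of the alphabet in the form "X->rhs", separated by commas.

  step 2 ⇒ step 3: BACBACBACBAC ⇒ BA·C·CC·BA·C·CC·BA·C·CC·BA·C·CC
    A ↦ C
    B ↦ BA
    C ↦ CC

A->C, B->BA, C->CC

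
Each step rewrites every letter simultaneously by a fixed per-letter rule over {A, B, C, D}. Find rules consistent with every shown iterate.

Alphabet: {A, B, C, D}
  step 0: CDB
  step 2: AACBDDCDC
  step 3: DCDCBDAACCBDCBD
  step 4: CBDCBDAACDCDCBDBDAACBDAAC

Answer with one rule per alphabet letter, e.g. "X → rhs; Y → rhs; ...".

  step 3 ⇒ step 4: DCDCBDAACCBDCBD ⇒ C·BD·C·BD·AA·C·DC·DC·BD·BD·AA·C·BD·AA·C
    A ↦ DC
    B ↦ AA
    C ↦ BD
    D ↦ C

A->DC, B->AA, C->BD, D->C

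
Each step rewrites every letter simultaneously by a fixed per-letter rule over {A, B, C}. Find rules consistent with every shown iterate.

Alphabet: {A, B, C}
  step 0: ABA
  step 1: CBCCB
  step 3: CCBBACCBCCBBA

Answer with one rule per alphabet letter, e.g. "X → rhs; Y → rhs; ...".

A->CB, B->C, C->BA

  step 0 ⇒ step 1: ABA ⇒ CB·C·CB
    A ↦ CB
    B ↦ C
    C ↦ BA  (constrained at step 1)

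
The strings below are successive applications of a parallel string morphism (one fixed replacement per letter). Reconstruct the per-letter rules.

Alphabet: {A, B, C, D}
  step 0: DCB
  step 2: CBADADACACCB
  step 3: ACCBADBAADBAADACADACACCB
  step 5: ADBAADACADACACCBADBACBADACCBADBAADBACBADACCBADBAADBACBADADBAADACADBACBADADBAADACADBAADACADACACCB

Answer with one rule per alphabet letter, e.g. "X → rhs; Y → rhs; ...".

A->AD, B->CB, C->AC, D->BA

  step 2 ⇒ step 3: CBADADACACCB ⇒ AC·CB·AD·BA·AD·BA·AD·AC·AD·AC·AC·CB
    A ↦ AD
    B ↦ CB
    C ↦ AC
    D ↦ BA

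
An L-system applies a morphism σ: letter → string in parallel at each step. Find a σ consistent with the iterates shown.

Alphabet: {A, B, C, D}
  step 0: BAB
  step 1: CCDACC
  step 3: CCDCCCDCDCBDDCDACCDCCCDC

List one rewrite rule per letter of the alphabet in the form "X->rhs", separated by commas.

A->DA, B->CC, C->BD, D->DC

  step 0 ⇒ step 1: BAB ⇒ CC·DA·CC
    A ↦ DA
    B ↦ CC
    C ↦ BD  (constrained at step 1)
    D ↦ DC  (constrained at step 1)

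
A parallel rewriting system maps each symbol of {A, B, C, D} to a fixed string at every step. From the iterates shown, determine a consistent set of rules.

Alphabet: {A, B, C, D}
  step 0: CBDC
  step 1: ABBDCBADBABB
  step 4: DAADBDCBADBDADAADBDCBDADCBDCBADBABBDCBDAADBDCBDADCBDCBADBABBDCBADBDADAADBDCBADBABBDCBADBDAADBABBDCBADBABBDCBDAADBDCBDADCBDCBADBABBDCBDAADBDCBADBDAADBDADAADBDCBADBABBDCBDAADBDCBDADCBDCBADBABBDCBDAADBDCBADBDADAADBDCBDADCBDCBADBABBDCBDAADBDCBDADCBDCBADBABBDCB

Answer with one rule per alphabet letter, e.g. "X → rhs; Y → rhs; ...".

A->DA, B->DCB, C->ABB, D->ADB

  step 0 ⇒ step 1: CBDC ⇒ ABB·DCB·ADB·ABB
    B ↦ DCB
    C ↦ ABB
    D ↦ ADB
    A ↦ DA  (constrained at step 1)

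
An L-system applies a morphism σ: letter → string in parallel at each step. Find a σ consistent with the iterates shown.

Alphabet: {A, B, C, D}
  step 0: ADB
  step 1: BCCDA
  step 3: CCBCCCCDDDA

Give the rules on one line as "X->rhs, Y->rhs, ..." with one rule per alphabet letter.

  step 0 ⇒ step 1: ADB ⇒ B·CC·DA
    A ↦ B
    B ↦ DA
    D ↦ CC
    C ↦ D  (constrained at step 1)

A->B, B->DA, C->D, D->CC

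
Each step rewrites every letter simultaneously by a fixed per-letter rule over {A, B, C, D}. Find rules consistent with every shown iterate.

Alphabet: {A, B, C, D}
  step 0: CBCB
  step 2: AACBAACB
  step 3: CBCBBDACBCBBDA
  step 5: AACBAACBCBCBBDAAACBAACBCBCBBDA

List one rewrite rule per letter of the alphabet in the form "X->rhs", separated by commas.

  step 2 ⇒ step 3: AACBAACB ⇒ CB·CB·BD·A·CB·CB·BD·A
    A ↦ CB
    B ↦ A
    C ↦ BD
    D ↦ A  (constrained at step 3)

A->CB, B->A, C->BD, D->A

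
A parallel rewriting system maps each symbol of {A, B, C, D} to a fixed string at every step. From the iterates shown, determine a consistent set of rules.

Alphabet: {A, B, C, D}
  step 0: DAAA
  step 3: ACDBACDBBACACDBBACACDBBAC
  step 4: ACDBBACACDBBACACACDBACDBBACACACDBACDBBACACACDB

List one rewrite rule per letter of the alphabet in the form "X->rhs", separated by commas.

  step 3 ⇒ step 4: ACDBACDBBACACDBBACACDBBAC ⇒ AC·DB·B·AC·AC·DB·B·AC·AC·AC·DB·AC·DB·B·AC·AC·AC·DB·AC·DB·B·AC·AC·AC·DB
    A ↦ AC
    B ↦ AC
    C ↦ DB
    D ↦ B

A->AC, B->AC, C->DB, D->B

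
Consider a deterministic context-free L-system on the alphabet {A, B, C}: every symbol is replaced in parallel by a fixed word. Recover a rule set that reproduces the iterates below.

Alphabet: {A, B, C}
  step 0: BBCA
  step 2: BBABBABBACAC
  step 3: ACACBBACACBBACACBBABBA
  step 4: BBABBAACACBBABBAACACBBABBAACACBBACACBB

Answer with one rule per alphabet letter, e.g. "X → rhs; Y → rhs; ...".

A->BB, B->AC, C->A

  step 3 ⇒ step 4: ACACBBACACBBACACBBABBA ⇒ BB·A·BB·A·AC·AC·BB·A·BB·A·AC·AC·BB·A·BB·A·AC·AC·BB·AC·AC·BB
    A ↦ BB
    B ↦ AC
    C ↦ A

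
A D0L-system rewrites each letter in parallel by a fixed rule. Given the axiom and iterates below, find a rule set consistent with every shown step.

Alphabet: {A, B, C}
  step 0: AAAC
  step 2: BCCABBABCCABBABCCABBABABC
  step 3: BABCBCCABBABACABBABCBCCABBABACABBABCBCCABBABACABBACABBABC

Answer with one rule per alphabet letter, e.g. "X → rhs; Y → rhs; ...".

A->CAB, B->BA, C->BC

  step 2 ⇒ step 3: BCCABBABCCABBABCCABBABABC ⇒ BA·BC·BC·CAB·BA·BA·CAB·BA·BC·BC·CAB·BA·BA·CAB·BA·BC·BC·CAB·BA·BA·CAB·BA·CAB·BA·BC
    A ↦ CAB
    B ↦ BA
    C ↦ BC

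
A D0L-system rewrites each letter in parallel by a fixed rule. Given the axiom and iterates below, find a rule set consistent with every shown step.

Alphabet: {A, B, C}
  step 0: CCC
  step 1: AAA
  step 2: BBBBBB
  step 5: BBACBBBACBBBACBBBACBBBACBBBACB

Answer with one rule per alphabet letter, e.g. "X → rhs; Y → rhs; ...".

  step 1 ⇒ step 2: AAA ⇒ BB·BB·BB
    A ↦ BB
    B ↦ CB  (constrained at step 2)
  step 0 ⇒ step 1: CCC ⇒ A·A·A
    C ↦ A

A->BB, B->CB, C->A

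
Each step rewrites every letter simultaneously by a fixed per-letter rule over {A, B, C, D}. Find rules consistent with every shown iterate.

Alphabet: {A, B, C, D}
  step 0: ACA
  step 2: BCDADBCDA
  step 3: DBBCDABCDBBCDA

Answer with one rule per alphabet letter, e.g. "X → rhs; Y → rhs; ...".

  step 2 ⇒ step 3: BCDADBCDA ⇒ D·B·BC·DA·BC·D·B·BC·DA
    A ↦ DA
    B ↦ D
    C ↦ B
    D ↦ BC

A->DA, B->D, C->B, D->BC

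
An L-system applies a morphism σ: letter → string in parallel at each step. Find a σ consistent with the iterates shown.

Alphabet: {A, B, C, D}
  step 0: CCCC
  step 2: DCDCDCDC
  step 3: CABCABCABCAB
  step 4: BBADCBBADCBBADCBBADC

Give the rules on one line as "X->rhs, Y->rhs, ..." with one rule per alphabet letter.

A->BA, B->DC, C->B, D->CA

  step 3 ⇒ step 4: CABCABCABCAB ⇒ B·BA·DC·B·BA·DC·B·BA·DC·B·BA·DC
    A ↦ BA
    B ↦ DC
    C ↦ B
  step 2 ⇒ step 3: DCDCDCDC ⇒ CA·B·CA·B·CA·B·CA·B
    D ↦ CA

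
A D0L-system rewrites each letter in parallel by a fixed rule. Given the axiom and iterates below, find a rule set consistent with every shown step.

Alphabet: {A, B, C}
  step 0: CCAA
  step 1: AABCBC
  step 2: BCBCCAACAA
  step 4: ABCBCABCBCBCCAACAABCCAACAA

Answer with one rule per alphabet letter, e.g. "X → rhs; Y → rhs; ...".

A->BC, B->CA, C->A

  step 1 ⇒ step 2: AABCBC ⇒ BC·BC·CA·A·CA·A
    A ↦ BC
    B ↦ CA
    C ↦ A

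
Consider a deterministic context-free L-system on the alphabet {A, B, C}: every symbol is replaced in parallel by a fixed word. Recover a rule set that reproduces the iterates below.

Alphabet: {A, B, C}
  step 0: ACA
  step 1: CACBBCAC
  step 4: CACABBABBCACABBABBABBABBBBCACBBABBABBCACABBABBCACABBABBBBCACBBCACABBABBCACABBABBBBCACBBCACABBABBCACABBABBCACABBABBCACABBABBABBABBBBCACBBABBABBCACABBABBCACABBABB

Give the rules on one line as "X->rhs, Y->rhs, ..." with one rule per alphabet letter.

  step 0 ⇒ step 1: ACA ⇒ CAC·BB·CAC
    A ↦ CAC
    C ↦ BB
    B ↦ ABB  (constrained at step 1)

A->CAC, B->ABB, C->BB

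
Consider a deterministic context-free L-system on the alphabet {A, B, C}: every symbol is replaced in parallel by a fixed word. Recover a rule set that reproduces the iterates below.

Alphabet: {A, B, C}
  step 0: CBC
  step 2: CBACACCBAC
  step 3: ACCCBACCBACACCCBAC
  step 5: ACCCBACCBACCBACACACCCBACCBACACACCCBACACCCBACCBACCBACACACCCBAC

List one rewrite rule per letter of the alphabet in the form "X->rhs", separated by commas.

A->CB, B->C, C->AC

  step 2 ⇒ step 3: CBACACCBAC ⇒ AC·C·CB·AC·CB·AC·AC·C·CB·AC
    A ↦ CB
    B ↦ C
    C ↦ AC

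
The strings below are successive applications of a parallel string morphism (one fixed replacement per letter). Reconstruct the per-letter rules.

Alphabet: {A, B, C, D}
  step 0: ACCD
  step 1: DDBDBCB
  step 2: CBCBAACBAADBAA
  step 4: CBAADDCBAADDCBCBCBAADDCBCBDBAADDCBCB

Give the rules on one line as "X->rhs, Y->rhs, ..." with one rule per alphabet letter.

A->D, B->AA, C->DB, D->CB

  step 1 ⇒ step 2: DDBDBCB ⇒ CB·CB·AA·CB·AA·DB·AA
    B ↦ AA
    C ↦ DB
    D ↦ CB
  step 0 ⇒ step 1: ACCD ⇒ D·DB·DB·CB
    A ↦ D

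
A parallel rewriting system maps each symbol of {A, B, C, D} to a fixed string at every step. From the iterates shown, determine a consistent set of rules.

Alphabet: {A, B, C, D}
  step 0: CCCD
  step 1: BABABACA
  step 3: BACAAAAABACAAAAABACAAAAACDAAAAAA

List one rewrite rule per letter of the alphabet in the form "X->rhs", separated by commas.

A->AA, B->CD, C->BA, D->CA

  step 0 ⇒ step 1: CCCD ⇒ BA·BA·BA·CA
    C ↦ BA
    D ↦ CA
    A ↦ AA  (constrained at step 1)
    B ↦ CD  (constrained at step 1)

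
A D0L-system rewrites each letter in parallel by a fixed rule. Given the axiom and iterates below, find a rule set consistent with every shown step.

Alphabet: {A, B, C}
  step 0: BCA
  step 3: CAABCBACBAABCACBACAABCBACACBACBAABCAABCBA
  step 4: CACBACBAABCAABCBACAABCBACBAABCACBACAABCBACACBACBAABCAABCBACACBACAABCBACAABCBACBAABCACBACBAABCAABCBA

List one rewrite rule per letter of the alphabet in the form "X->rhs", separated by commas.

  step 3 ⇒ step 4: CAABCBACBAABCACBACAABCBACACBACBAABCAABCBA ⇒ CA·CBA·CBA·AB·CA·AB·CBA·CA·AB·CBA·CBA·AB·CA·CBA·CA·AB·CBA·CA·CBA·CBA·AB·CA·AB·CBA·CA·CBA·CA·AB·CBA·CA·AB·CBA·CBA·AB·CA·CBA·CBA·AB·CA·AB·CBA
    A ↦ CBA
    B ↦ AB
    C ↦ CA

A->CBA, B->AB, C->CA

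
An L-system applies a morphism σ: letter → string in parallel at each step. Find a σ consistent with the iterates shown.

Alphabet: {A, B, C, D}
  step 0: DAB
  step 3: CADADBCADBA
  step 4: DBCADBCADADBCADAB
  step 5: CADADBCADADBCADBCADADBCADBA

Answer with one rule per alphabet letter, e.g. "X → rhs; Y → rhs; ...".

A->B, B->A, C->D, D->CAD

  step 4 ⇒ step 5: DBCADBCADADBCADAB ⇒ CAD·A·D·B·CAD·A·D·B·CAD·B·CAD·A·D·B·CAD·B·A
    A ↦ B
    B ↦ A
    C ↦ D
    D ↦ CAD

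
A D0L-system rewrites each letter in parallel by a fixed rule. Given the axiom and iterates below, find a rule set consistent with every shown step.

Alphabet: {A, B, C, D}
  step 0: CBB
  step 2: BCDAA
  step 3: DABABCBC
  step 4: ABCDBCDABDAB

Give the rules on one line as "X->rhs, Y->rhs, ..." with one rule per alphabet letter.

A->BC, B->D, C->AB, D->A

  step 3 ⇒ step 4: DABABCBC ⇒ A·BC·D·BC·D·AB·D·AB
    A ↦ BC
    B ↦ D
    C ↦ AB
    D ↦ A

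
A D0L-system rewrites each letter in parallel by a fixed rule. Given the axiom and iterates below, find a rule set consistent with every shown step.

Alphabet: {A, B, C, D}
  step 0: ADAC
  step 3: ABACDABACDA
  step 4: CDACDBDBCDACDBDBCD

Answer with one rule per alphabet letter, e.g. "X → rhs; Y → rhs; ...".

A->CD, B->A, C->BD, D->B

  step 3 ⇒ step 4: ABACDABACDA ⇒ CD·A·CD·BD·B·CD·A·CD·BD·B·CD
    A ↦ CD
    B ↦ A
    C ↦ BD
    D ↦ B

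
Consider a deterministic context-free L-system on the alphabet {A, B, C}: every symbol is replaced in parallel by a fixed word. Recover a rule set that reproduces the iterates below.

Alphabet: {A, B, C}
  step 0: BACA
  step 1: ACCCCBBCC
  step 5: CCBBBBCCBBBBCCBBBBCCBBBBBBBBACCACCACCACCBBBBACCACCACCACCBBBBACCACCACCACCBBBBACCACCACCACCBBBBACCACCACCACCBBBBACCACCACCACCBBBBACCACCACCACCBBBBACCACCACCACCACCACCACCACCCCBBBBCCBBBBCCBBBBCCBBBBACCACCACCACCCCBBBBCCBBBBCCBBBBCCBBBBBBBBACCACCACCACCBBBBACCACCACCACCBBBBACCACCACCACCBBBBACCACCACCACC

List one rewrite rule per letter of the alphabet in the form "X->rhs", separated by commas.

  step 0 ⇒ step 1: BACA ⇒ ACC·CC·BB·CC
    A ↦ CC
    B ↦ ACC
    C ↦ BB

A->CC, B->ACC, C->BB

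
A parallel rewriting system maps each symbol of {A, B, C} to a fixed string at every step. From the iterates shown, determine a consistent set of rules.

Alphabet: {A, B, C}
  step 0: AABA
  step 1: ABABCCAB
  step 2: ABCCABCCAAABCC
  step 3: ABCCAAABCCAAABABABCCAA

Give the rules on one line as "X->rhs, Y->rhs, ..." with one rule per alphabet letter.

A->AB, B->CC, C->A

  step 2 ⇒ step 3: ABCCABCCAAABCC ⇒ AB·CC·A·A·AB·CC·A·A·AB·AB·AB·CC·A·A
    A ↦ AB
    B ↦ CC
    C ↦ A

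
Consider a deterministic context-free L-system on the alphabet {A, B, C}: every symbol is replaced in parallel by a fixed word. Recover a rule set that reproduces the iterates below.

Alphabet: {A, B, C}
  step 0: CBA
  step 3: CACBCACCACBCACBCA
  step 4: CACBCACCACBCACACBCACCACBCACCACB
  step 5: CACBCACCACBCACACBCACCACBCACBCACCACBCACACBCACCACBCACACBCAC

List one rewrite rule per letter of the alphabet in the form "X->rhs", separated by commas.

A->CB, B->C, C->CA

  step 4 ⇒ step 5: CACBCACCACBCACACBCACCACBCACCACB ⇒ CA·CB·CA·C·CA·CB·CA·CA·CB·CA·C·CA·CB·CA·CB·CA·C·CA·CB·CA·CA·CB·CA·C·CA·CB·CA·CA·CB·CA·C
    A ↦ CB
    B ↦ C
    C ↦ CA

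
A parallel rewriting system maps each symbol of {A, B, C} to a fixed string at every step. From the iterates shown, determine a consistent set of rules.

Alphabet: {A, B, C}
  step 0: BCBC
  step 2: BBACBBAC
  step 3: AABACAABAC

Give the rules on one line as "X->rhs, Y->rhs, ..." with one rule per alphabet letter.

  step 2 ⇒ step 3: BBACBBAC ⇒ A·A·B·AC·A·A·B·AC
    A ↦ B
    B ↦ A
    C ↦ AC

A->B, B->A, C->AC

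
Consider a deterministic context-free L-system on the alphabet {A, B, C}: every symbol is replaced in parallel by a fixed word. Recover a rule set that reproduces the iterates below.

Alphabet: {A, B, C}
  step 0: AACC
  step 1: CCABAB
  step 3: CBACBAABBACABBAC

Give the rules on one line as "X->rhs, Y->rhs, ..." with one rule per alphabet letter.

  step 0 ⇒ step 1: AACC ⇒ C·C·AB·AB
    A ↦ C
    C ↦ AB
    B ↦ BA  (constrained at step 1)

A->C, B->BA, C->AB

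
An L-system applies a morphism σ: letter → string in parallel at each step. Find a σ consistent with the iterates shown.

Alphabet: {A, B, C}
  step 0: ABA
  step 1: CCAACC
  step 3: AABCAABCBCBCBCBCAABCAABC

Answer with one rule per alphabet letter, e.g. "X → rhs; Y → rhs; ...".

  step 0 ⇒ step 1: ABA ⇒ CC·AA·CC
    A ↦ CC
    B ↦ AA
    C ↦ BC  (constrained at step 1)

A->CC, B->AA, C->BC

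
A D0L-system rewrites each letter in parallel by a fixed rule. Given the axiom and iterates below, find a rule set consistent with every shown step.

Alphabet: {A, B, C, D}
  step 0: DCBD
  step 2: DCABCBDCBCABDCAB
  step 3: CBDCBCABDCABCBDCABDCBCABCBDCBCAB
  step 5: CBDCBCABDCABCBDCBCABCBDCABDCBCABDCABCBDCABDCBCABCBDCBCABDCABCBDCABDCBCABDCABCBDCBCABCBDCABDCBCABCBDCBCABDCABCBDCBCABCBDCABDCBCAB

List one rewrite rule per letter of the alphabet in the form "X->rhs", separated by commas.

  step 2 ⇒ step 3: DCABCBDCBCABDCAB ⇒ CB·DC·BC·AB·DC·AB·CB·DC·AB·DC·BC·AB·CB·DC·BC·AB
    A ↦ BC
    B ↦ AB
    C ↦ DC
    D ↦ CB

A->BC, B->AB, C->DC, D->CB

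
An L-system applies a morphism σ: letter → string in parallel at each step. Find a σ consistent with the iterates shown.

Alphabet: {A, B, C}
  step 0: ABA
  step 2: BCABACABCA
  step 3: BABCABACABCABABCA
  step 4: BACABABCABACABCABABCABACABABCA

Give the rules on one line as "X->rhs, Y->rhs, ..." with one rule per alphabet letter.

  step 3 ⇒ step 4: BABCABACABCABABCA ⇒ BA·CA·BA·B·CA·BA·CA·B·CA·BA·B·CA·BA·CA·BA·B·CA
    A ↦ CA
    B ↦ BA
    C ↦ B

A->CA, B->BA, C->B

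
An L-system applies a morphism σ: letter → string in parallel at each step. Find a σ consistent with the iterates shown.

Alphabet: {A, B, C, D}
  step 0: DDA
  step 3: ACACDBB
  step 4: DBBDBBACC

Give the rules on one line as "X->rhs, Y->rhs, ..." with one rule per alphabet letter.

  step 3 ⇒ step 4: ACACDBB ⇒ DB·B·DB·B·A·C·C
    A ↦ DB
    B ↦ C
    C ↦ B
    D ↦ A

A->DB, B->C, C->B, D->A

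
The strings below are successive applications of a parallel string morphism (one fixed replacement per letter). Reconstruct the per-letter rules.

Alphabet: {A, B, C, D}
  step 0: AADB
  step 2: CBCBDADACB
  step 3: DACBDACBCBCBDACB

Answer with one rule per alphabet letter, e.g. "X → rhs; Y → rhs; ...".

  step 2 ⇒ step 3: CBCBDADACB ⇒ DA·CB·DA·CB·C·B·C·B·DA·CB
    A ↦ B
    B ↦ CB
    C ↦ DA
    D ↦ C

A->B, B->CB, C->DA, D->C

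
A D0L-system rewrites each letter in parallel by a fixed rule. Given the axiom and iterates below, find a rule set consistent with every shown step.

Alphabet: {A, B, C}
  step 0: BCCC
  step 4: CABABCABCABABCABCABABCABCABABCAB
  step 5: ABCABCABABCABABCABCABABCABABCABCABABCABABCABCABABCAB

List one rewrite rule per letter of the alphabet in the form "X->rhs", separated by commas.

  step 4 ⇒ step 5: CABABCABCABABCABCABABCABCABABCAB ⇒ AB·C·AB·C·AB·AB·C·AB·AB·C·AB·C·AB·AB·C·AB·AB·C·AB·C·AB·AB·C·AB·AB·C·AB·C·AB·AB·C·AB
    A ↦ C
    B ↦ AB
    C ↦ AB

A->C, B->AB, C->AB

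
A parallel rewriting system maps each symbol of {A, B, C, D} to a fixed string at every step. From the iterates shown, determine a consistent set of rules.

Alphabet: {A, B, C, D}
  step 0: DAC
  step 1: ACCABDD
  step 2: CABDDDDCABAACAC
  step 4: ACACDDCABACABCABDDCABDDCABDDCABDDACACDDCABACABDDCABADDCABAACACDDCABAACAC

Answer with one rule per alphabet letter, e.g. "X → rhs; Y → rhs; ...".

  step 1 ⇒ step 2: ACCABDD ⇒ CAB·DD·DD·CAB·A·AC·AC
    A ↦ CAB
    B ↦ A
    C ↦ DD
    D ↦ AC

A->CAB, B->A, C->DD, D->AC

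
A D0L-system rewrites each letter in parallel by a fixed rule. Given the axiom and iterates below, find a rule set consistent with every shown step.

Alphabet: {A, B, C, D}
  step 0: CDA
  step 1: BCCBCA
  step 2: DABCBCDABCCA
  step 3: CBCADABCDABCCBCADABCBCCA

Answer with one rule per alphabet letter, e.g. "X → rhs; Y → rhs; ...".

A->CA, B->DA, C->BC, D->CB

  step 2 ⇒ step 3: DABCBCDABCCA ⇒ CB·CA·DA·BC·DA·BC·CB·CA·DA·BC·BC·CA
    A ↦ CA
    B ↦ DA
    C ↦ BC
    D ↦ CB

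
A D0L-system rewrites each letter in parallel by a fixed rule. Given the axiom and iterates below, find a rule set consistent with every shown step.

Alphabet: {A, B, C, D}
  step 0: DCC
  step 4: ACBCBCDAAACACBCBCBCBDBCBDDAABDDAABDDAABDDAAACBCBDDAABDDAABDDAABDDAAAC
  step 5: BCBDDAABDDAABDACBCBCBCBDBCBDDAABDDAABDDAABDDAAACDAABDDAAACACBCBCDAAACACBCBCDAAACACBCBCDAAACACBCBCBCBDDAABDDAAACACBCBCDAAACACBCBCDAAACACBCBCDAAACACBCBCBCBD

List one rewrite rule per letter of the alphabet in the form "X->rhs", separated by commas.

A->BC, B->DAA, C->BD, D->AC

  step 4 ⇒ step 5: ACBCBCDAAACACBCBCBCBDBCBDDAABDDAABDDAABDDAAACBCBDDAABDDAABDDAABDDAAAC ⇒ BC·BD·DAA·BD·DAA·BD·AC·BC·BC·BC·BD·BC·BD·DAA·BD·DAA·BD·DAA·BD·DAA·AC·DAA·BD·DAA·AC·AC·BC·BC·DAA·AC·AC·BC·BC·DAA·AC·AC·BC·BC·DAA·AC·AC·BC·BC·BC·BD·DAA·BD·DAA·AC·AC·BC·BC·DAA·AC·AC·BC·BC·DAA·AC·AC·BC·BC·DAA·AC·AC·BC·BC·BC·BD
    A ↦ BC
    B ↦ DAA
    C ↦ BD
    D ↦ AC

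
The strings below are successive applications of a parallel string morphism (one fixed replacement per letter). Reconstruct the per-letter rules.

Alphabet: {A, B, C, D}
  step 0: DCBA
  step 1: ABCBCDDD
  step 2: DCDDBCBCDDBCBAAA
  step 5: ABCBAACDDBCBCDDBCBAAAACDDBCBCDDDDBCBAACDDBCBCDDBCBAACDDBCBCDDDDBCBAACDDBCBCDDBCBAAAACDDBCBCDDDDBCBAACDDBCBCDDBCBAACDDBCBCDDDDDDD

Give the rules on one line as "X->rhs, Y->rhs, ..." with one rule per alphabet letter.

  step 1 ⇒ step 2: ABCBCDDD ⇒ D·CDD·BCB·CDD·BCB·A·A·A
    A ↦ D
    B ↦ CDD
    C ↦ BCB
    D ↦ A

A->D, B->CDD, C->BCB, D->A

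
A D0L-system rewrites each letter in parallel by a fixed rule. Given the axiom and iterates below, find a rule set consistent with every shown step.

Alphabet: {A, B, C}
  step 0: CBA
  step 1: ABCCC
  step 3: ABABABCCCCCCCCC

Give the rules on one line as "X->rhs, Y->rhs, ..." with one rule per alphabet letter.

A->C, B->CC, C->AB

  step 0 ⇒ step 1: CBA ⇒ AB·CC·C
    A ↦ C
    B ↦ CC
    C ↦ AB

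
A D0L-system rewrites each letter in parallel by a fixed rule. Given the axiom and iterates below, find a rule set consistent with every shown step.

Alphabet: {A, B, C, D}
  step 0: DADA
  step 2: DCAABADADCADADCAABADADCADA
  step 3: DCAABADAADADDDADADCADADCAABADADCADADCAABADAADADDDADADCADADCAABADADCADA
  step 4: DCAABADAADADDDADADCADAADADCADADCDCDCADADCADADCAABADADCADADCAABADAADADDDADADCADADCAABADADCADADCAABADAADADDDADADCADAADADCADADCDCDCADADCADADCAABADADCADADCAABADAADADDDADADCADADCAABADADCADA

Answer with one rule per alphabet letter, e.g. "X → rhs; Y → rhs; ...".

A->ADA, B->DDD, C->AAB, D->DC

  step 3 ⇒ step 4: DCAABADAADADDDADADCADADCAABADADCADADCAABADAADADDDADADCADADCAABADADCADA ⇒ DC·AAB·ADA·ADA·DDD·ADA·DC·ADA·ADA·DC·ADA·DC·DC·DC·ADA·DC·ADA·DC·AAB·ADA·DC·ADA·DC·AAB·ADA·ADA·DDD·ADA·DC·ADA·DC·AAB·ADA·DC·ADA·DC·AAB·ADA·ADA·DDD·ADA·DC·ADA·ADA·DC·ADA·DC·DC·DC·ADA·DC·ADA·DC·AAB·ADA·DC·ADA·DC·AAB·ADA·ADA·DDD·ADA·DC·ADA·DC·AAB·ADA·DC·ADA
    A ↦ ADA
    B ↦ DDD
    C ↦ AAB
    D ↦ DC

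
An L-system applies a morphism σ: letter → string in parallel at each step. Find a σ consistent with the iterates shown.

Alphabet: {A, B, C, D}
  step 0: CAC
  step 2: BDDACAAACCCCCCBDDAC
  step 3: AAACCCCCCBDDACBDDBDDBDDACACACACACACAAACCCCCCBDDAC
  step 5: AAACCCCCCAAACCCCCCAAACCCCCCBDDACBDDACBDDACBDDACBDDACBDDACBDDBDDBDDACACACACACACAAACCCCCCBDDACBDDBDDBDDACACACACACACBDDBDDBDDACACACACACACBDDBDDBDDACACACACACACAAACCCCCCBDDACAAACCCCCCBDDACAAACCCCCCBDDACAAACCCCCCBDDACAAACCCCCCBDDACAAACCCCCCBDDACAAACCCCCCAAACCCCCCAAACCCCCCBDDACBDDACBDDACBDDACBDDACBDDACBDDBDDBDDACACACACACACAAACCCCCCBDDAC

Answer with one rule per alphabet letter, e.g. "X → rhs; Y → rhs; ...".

A->BDD, B->AAA, C->AC, D->CCC

  step 2 ⇒ step 3: BDDACAAACCCCCCBDDAC ⇒ AAA·CCC·CCC·BDD·AC·BDD·BDD·BDD·AC·AC·AC·AC·AC·AC·AAA·CCC·CCC·BDD·AC
    A ↦ BDD
    B ↦ AAA
    C ↦ AC
    D ↦ CCC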